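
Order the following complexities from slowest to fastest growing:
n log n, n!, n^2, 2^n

Ordered by growth rate: n log n < n^2 < 2^n < n!.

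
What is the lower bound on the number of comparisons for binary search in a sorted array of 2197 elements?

With 2197 possible positions, we need at least ceil(log_2(2197)) = 12 comparisons. Each comparison splits the remaining candidates by at most half.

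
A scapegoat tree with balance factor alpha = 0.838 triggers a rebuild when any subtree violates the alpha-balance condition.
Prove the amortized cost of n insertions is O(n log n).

Define potential Phi = c * sum of |size(left(v)) - size(right(v))| over all nodes. An insertion at depth d costs O(d) = O(log n) and increases Phi by O(log n). When a rebuild of subtree of size s occurs, it costs O(s) but reduces Phi by Omega(s). With alpha = 0.838, between rebuilds Omega(s) insertions must occur. Amortized cost per insertion: O(log n).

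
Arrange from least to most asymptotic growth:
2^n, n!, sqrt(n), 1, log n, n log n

Ordered by growth rate: 1 < log n < sqrt(n) < n log n < 2^n < n!.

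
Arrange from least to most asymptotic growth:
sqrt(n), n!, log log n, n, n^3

Ordered by growth rate: log log n < sqrt(n) < n < n^3 < n!.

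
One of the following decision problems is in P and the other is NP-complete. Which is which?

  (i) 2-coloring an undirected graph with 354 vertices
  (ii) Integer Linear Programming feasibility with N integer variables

(i) is P: 2-coloring is bipartiteness testing via BFS, O(V+E).
(ii) is NP-complete: ILP feasibility is NP-complete (LP relaxation is in P).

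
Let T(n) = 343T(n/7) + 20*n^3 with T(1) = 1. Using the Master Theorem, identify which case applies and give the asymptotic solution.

a=343, b=7, f(n)=20*n^3.
log_7(343) = 3, so n^(log_b(a)) = n^3.
f(n) = Theta(n^3), so Case 2 applies.
T(n) = Theta(n^3 log n).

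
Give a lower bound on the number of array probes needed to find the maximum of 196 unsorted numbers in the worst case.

Adversary: any unprobed cell could hold a value larger than everything seen so far. If fewer than 196 cells are probed, the adversary places the max in an unprobed cell. So all 196 cells must be examined; together with 196-1 comparisons this is tight.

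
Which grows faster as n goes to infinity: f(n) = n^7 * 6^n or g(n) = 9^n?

g(n) = 9^n grows faster: 9^n / (n^7 6^n) = (9/6)^n / n^7 -> infinity since 9/6 > 1.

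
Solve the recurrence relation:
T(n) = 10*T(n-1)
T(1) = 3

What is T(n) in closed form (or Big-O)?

Each step multiplies by 10. T(n) = T(1)*10^(n-1) = 3*10^(n-1).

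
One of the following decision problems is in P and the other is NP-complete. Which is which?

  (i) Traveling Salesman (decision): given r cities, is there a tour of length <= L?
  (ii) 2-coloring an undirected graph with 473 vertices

(i) is NP-complete: reduces from Hamiltonian Cycle.
(ii) is P: 2-coloring is bipartiteness testing via BFS, O(V+E).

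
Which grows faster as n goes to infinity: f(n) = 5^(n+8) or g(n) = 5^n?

f(n) = 5^(n+8) and g(n) = 5^n are Theta of each other: 5^(n+8) = 5^8 * 5^n = Theta(5^n).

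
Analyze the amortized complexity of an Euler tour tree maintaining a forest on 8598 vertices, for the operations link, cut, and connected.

An Euler tour tree stores each tree's Euler tour as a balanced BST keyed by tour position. On 8598 vertices: link concatenates two tours via O(1) splits/joins of size <= 2*8598 (O(log n)); cut splits the tour at the two occurrences of the edge (O(log n)); connected compares BST roots (O(log n) to find the root). All O(log n) amortized.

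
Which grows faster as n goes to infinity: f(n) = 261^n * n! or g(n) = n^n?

f(n) = 261^n * n! grows faster: by Stirling n! ~ sqrt(2 pi n)(n/e)^n, so 261^n n! / n^n ~ (261/e)^n sqrt(2 pi n) -> infinity since 261/e > 1.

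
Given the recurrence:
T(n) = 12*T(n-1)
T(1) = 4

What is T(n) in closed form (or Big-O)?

Each step multiplies by 12. T(n) = T(1)*12^(n-1) = 4*12^(n-1).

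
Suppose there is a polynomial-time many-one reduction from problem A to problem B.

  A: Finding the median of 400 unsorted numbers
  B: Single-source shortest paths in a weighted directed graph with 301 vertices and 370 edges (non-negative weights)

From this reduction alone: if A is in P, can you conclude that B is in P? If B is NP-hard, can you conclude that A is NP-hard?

A poly-time reduction A <=_p B transfers tractability DOWN (B easy => A easy) and hardness UP (A hard => B hard), not the reverse.
From A in P, the reduction alone does NOT give B in P: any problem in P trivially reduces to SAT, yet SAT is not known to be in P.
From B NP-hard, the reduction alone does NOT give A NP-hard: again, easy problems reduce to hard ones.
(Here in fact A is P and B is P.)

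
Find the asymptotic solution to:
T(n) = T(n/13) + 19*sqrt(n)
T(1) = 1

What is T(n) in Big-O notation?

Each level contributes sqrt(n/13^k). Geometric series with ratio 1/sqrt(13) < 1 sums to O(sqrt(n)).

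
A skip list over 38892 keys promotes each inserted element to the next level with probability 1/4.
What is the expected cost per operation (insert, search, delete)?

Expected number of levels is O(log_4(38892)) = O(log n). A search visits O(1) expected nodes per level over O(log n) levels. Insert/delete are a search plus O(1) pointer updates per level. Expected O(log n) per operation.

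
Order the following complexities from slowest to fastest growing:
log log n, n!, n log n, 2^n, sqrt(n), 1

Ordered by growth rate: 1 < log log n < sqrt(n) < n log n < 2^n < n!.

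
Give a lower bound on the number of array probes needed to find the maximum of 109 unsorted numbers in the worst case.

Adversary: any unprobed cell could hold a value larger than everything seen so far. If fewer than 109 cells are probed, the adversary places the max in an unprobed cell. So all 109 cells must be examined; together with 109-1 comparisons this is tight.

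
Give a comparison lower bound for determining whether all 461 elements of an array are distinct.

In the algebraic decision-tree model, the YES region for element distinctness on 461 elements has 461! connected components (one per ordering). Ben-Or's theorem then gives a lower bound of Omega(log(n!)) = Omega(n log n).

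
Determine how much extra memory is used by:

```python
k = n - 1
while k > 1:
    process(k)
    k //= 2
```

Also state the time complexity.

Space complexity: O(1).
Only a constant amount of auxiliary storage is used; nothing grows with n.
Time complexity: O(log n).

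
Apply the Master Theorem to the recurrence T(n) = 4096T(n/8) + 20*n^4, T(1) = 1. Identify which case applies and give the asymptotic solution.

a=4096, b=8, f(n)=20*n^4.
log_8(4096) = 4, so n^(log_b(a)) = n^4.
f(n) = Theta(n^4), so Case 2 applies.
T(n) = Theta(n^4 log n).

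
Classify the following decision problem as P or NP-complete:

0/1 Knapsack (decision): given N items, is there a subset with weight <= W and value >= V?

This problem is NP-complete: reduces from Subset Sum.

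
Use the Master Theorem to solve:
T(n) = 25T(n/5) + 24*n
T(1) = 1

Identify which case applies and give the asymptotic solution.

a=25, b=5, f(n)=24*n.
log_5(25) = 2 > 1.
Since f(n) = O(n^1) is polynomially smaller than n^2, Case 1 applies.
T(n) = Theta(n^2).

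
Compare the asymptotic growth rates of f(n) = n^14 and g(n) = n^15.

g(n) = n^15 grows faster: n^15/n^14 = n^1 -> infinity.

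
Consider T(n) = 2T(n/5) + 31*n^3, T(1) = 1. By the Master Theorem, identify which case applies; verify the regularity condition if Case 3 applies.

a=2, b=5, f(n)=31*n^3.
log_5(2) = 0.4307 < 3.
f(n) = Omega(n^(0.4307+epsilon)) for some epsilon > 0, so Case 3 is the candidate.
Regularity: a*f(n/b) = 2*31*(n/5)^3 = (2/125)*31*n^3 <= c*f(n) with c = 2/125 < 1. Satisfied.
Case 3: T(n) = Theta(n^3).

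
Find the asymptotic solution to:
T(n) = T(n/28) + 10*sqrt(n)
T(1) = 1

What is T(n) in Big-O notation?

Each level contributes sqrt(n/28^k). Geometric series with ratio 1/sqrt(28) < 1 sums to O(sqrt(n)).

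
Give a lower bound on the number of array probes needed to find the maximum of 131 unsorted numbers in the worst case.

Adversary: any unprobed cell could hold a value larger than everything seen so far. If fewer than 131 cells are probed, the adversary places the max in an unprobed cell. So all 131 cells must be examined; together with 131-1 comparisons this is tight.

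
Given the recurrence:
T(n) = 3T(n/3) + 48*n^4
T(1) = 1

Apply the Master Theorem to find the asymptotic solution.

a=3, b=3, f(n)=48*n^4. log_3(3) = 1 < 4. Case 3: T(n) = O(n^4).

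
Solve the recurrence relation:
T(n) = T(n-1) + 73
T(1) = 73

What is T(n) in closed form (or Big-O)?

Unrolling: T(n) = T(n-1) + 73 = T(n-2) + 2*73 = ... = T(1) + (n-1)*73 = 73 + (n-1)*73 = 73n.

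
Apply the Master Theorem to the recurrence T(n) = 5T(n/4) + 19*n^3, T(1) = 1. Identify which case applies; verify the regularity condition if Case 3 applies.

a=5, b=4, f(n)=19*n^3.
log_4(5) = 1.161 < 3.
f(n) = Omega(n^(1.161+epsilon)) for some epsilon > 0, so Case 3 is the candidate.
Regularity: a*f(n/b) = 5*19*(n/4)^3 = (5/64)*19*n^3 <= c*f(n) with c = 5/64 < 1. Satisfied.
Case 3: T(n) = Theta(n^3).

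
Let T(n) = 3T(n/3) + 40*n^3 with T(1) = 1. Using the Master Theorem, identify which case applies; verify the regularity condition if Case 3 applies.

a=3, b=3, f(n)=40*n^3.
log_3(3) = 1 < 3.
f(n) = Omega(n^(1+epsilon)) for some epsilon > 0, so Case 3 is the candidate.
Regularity: a*f(n/b) = 3*40*(n/3)^3 = (3/27)*40*n^3 <= c*f(n) with c = 3/27 < 1. Satisfied.
Case 3: T(n) = Theta(n^3).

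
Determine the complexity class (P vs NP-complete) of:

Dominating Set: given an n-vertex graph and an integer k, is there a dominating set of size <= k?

This problem is NP-complete: reduces from Set Cover (with k part of the input).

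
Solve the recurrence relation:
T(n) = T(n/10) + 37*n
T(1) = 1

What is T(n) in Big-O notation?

Geometric series: 37*n*(1 + 1/10 + 1/10^2 + ...) = O(n). T(n) = O(n).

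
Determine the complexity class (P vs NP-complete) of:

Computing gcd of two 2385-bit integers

This problem is in P: the Euclidean algorithm runs in polynomial time in the bit-length.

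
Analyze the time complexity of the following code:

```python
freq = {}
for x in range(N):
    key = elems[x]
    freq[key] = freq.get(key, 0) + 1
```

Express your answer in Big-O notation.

Time complexity: O(n).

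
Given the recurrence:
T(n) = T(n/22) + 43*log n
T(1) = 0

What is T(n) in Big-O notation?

Each of the log_22(n) levels adds O(log n). T(n) = O(log^2 n).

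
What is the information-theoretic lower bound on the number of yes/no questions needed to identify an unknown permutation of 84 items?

There are 84! = 3314240134565353266999387579130131288000666286242049487118846032383059131291716864129885722968716753156177920000000000000000000 permutations. Each yes/no question gives at most 1 bit, so at least ceil(log_2(3314240134565353266999387579130131288000666286242049487118846032383059131291716864129885722968716753156177920000000000000000000)) = 421 questions are needed.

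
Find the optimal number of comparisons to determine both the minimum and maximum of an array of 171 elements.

Naive approach: 340 comparisons (170 for max + 170 for min).
Optimal: Compare elements in pairs first (floor(n/2) = 85 comparisons), then find max among winners and min among losers (85 comparisons each).
Total: ceil(3n/2) - 2 = 255 comparisons. An adversary argument shows this is also a lower bound.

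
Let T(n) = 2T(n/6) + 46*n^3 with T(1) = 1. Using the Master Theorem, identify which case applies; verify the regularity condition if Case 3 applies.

a=2, b=6, f(n)=46*n^3.
log_6(2) = 0.3869 < 3.
f(n) = Omega(n^(0.3869+epsilon)) for some epsilon > 0, so Case 3 is the candidate.
Regularity: a*f(n/b) = 2*46*(n/6)^3 = (2/216)*46*n^3 <= c*f(n) with c = 2/216 < 1. Satisfied.
Case 3: T(n) = Theta(n^3).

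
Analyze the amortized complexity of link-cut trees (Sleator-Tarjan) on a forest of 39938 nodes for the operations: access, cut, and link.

Link-cut trees represent the forest using splay trees over preferred paths. With potential Phi = sum over nodes of log(size of virtual subtree), each access on 39938 nodes is O(log 39938) = O(log n) amortized by the splay-tree access lemma. Cut and link are O(1) plus one access.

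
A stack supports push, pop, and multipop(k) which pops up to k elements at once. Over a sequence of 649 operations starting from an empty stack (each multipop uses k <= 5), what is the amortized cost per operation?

Each element is pushed exactly once and popped at most once (whether by pop or as part of a multipop). So the total number of individual pops over the whole sequence is at most the number of pushes, which is at most 649. Total work <= 2 * 649, hence O(1) amortized per operation.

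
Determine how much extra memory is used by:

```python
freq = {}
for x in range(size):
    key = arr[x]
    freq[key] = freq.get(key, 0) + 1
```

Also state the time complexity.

Space complexity: O(n).
Auxiliary storage grows linearly with the input size n in the worst case.
Time complexity: O(n).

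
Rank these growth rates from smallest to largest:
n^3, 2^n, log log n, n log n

Ordered by growth rate: log log n < n log n < n^3 < 2^n.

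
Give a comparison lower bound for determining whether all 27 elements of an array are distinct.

In the algebraic decision-tree model, the YES region for element distinctness on 27 elements has 27! connected components (one per ordering). Ben-Or's theorem then gives a lower bound of Omega(log(n!)) = Omega(n log n).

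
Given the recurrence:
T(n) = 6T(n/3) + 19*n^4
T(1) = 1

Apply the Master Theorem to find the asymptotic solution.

a=6, b=3, f(n)=19*n^4. log_3(6) = 1.631 < 4. Case 3: T(n) = O(n^4).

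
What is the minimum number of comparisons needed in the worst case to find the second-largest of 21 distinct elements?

Lower bound: finding the max needs 21-1 comparisons. By the adversary weight-doubling argument, the max must personally win >= ceil(log_2(21)) = 5 comparisons; the 2nd-largest is among those 5 losers, needing 5-1 more comparisons. Total >= 21-1 + 5-1 = 24. A balanced knockout tournament achieves this.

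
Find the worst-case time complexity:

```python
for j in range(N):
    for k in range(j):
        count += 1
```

Time complexity: O(n^2).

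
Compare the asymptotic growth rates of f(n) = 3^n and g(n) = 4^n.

g(n) = 4^n grows faster: (4/3)^n -> infinity since 4/3 > 1.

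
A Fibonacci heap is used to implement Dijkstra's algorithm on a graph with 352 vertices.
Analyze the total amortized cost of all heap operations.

Dijkstra performs 352 insert, 352 extract-min, and at most E decrease-key operations. With Fibonacci heap: insert O(1) amortized, extract-min O(log n) amortized, decrease-key O(1) amortized. Total with n = 352: O(n * 1 + n * log n + E * 1) = O(n log n + E).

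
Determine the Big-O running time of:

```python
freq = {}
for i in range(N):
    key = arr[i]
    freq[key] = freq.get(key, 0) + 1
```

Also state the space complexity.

Time complexity: O(n).
Space complexity: O(n).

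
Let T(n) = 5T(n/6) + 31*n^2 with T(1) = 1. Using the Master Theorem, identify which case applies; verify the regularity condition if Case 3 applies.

a=5, b=6, f(n)=31*n^2.
log_6(5) = 0.8982 < 2.
f(n) = Omega(n^(0.8982+epsilon)) for some epsilon > 0, so Case 3 is the candidate.
Regularity: a*f(n/b) = 5*31*(n/6)^2 = (5/36)*31*n^2 <= c*f(n) with c = 5/36 < 1. Satisfied.
Case 3: T(n) = Theta(n^2).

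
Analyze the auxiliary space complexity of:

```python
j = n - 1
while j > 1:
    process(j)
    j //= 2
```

Space complexity: O(1).
Only a constant amount of auxiliary storage is used; nothing grows with n.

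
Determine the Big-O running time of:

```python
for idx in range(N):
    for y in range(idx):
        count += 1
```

Time complexity: O(n^2).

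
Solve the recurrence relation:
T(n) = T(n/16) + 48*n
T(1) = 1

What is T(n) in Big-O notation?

Geometric series: 48*n*(1 + 1/16 + 1/16^2 + ...) = O(n). T(n) = O(n).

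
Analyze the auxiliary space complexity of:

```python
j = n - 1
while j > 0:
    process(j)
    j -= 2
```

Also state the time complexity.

Space complexity: O(1).
Only a constant amount of auxiliary storage is used; nothing grows with n.
Time complexity: O(n).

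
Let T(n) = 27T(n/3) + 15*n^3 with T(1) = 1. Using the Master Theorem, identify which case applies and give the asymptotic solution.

a=27, b=3, f(n)=15*n^3.
log_3(27) = 3, so n^(log_b(a)) = n^3.
f(n) = Theta(n^3), so Case 2 applies.
T(n) = Theta(n^3 log n).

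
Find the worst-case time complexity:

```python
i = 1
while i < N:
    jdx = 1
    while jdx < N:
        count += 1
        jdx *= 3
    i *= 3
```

Time complexity: O(log^2 n).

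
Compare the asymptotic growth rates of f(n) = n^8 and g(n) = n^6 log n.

f(n) = n^8 grows faster: n^8 / (n^6 log n) = n^2/log n -> infinity.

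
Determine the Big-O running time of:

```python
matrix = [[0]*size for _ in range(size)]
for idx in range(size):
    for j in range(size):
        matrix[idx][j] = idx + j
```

Time complexity: O(n^2).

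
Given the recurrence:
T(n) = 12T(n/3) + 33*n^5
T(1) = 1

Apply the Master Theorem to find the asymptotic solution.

a=12, b=3, f(n)=33*n^5. log_3(12) = 2.262 < 5. Case 3: T(n) = O(n^5).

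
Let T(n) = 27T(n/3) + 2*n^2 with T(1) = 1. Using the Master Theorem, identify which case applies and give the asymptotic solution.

a=27, b=3, f(n)=2*n^2.
log_3(27) = 3 > 2.
Since f(n) = O(n^2) is polynomially smaller than n^3, Case 1 applies.
T(n) = Theta(n^3).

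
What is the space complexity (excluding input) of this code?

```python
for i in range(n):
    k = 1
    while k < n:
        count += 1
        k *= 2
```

Space complexity: O(1).
Only a constant amount of auxiliary storage is used; nothing grows with n.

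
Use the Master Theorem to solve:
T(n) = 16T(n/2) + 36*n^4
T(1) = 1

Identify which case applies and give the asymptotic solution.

a=16, b=2, f(n)=36*n^4.
log_2(16) = 4, so n^(log_b(a)) = n^4.
f(n) = Theta(n^4), so Case 2 applies.
T(n) = Theta(n^4 log n).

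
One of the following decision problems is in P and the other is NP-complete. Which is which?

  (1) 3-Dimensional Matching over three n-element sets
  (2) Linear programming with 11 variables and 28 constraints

(1) is NP-complete: one of Karp's 21 NP-complete problems.
(2) is P: the ellipsoid and interior-point methods run in polynomial time.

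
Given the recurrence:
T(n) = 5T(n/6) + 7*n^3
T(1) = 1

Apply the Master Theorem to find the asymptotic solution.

a=5, b=6, f(n)=7*n^3. log_6(5) = 0.8982 < 3. Case 3: T(n) = O(n^3).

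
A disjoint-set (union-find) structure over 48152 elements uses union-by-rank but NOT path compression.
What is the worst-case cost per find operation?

Union-by-rank alone keeps every tree's height <= log_2(48152) ~= 15.6. Each find traverses from a node to its root, costing O(height) = O(log n). Without path compression this bound is tight.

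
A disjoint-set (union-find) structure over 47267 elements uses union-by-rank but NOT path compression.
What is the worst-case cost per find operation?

Union-by-rank alone keeps every tree's height <= log_2(47267) ~= 15.5. Each find traverses from a node to its root, costing O(height) = O(log n). Without path compression this bound is tight.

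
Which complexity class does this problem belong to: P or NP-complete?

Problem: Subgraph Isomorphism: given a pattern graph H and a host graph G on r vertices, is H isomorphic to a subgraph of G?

This problem is NP-complete: generalizes Clique and Hamiltonian Path (pattern size is part of the input).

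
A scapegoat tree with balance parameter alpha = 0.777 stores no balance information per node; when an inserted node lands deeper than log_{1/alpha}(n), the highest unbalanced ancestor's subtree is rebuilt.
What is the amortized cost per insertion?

Search/insert path is O(log n). A rebuild of a subtree of size s costs O(s), but with alpha = 0.777 at least Omega(s) insertions must have occurred in that subtree since its last rebuild. Charging O(1) of the rebuild to each such insertion gives O(log n) amortized.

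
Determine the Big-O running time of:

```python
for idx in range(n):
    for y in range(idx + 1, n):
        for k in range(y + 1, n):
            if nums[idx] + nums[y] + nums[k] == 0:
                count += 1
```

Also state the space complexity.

Time complexity: O(n^3).
Space complexity: O(1).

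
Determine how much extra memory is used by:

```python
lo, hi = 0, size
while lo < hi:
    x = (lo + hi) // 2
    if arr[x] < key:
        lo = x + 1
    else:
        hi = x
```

Space complexity: O(1).
Only a constant amount of auxiliary storage is used; nothing grows with n.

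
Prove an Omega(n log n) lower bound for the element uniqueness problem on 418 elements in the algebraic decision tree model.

In the algebraic decision tree model, element uniqueness on 418 elements is equivalent to determining which cell of an arrangement of C(418,2) = 87153 hyperplanes x_i = x_j contains the input point. Ben-Or's theorem shows this requires Omega(n log n).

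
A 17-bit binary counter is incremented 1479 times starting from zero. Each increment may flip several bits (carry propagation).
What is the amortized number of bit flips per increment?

Bit i flips on every 2^i-th increment, so over 1479 increments bit i flips floor(1479/2^i) times. Summing over i: total flips < 2 * 1479. Amortized: < 2 = O(1) per increment.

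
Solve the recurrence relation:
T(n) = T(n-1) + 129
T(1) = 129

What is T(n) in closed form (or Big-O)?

Unrolling: T(n) = T(n-1) + 129 = T(n-2) + 2*129 = ... = T(1) + (n-1)*129 = 129 + (n-1)*129 = 129n.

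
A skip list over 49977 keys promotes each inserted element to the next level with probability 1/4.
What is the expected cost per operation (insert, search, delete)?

Expected number of levels is O(log_4(49977)) = O(log n). A search visits O(1) expected nodes per level over O(log n) levels. Insert/delete are a search plus O(1) pointer updates per level. Expected O(log n) per operation.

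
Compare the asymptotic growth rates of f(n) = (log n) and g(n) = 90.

f(n) = (log n) grows faster: any unbounded function dominates a constant.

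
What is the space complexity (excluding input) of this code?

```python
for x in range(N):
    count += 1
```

Space complexity: O(1).
Only a constant amount of auxiliary storage is used; nothing grows with n.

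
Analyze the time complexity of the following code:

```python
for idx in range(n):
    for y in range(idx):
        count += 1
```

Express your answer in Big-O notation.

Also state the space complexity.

Time complexity: O(n^2).
Space complexity: O(1).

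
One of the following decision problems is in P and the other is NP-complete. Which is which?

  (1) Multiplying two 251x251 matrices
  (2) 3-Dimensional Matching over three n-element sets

(1) is P: the schoolbook algorithm runs in O(n^3).
(2) is NP-complete: one of Karp's 21 NP-complete problems.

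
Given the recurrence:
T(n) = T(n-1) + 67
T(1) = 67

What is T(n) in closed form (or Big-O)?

Unrolling: T(n) = T(n-1) + 67 = T(n-2) + 2*67 = ... = T(1) + (n-1)*67 = 67 + (n-1)*67 = 67n.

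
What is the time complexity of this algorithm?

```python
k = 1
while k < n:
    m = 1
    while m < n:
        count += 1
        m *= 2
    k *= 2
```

Time complexity: O(log^2 n).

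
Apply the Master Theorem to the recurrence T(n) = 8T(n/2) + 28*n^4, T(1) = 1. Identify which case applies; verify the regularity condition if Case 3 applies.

a=8, b=2, f(n)=28*n^4.
log_2(8) = 3 < 4.
f(n) = Omega(n^(3+epsilon)) for some epsilon > 0, so Case 3 is the candidate.
Regularity: a*f(n/b) = 8*28*(n/2)^4 = (8/16)*28*n^4 <= c*f(n) with c = 8/16 < 1. Satisfied.
Case 3: T(n) = Theta(n^4).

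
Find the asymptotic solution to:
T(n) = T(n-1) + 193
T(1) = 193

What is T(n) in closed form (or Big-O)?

Unrolling: T(n) = T(n-1) + 193 = T(n-2) + 2*193 = ... = T(1) + (n-1)*193 = 193 + (n-1)*193 = 193n.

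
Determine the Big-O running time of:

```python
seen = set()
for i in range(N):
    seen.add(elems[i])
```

Time complexity: O(n).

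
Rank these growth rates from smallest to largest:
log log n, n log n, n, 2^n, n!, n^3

Ordered by growth rate: log log n < n < n log n < n^3 < 2^n < n!.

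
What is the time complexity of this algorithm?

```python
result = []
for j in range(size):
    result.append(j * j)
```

Time complexity: O(n).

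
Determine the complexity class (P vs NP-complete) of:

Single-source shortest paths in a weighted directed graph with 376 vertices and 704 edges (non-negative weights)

This problem is in P: Dijkstra's algorithm runs in O((V+E) log V).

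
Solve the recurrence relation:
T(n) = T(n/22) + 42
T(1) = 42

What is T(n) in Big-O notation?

Each step divides n by 22 and adds 42. After log_22(n) steps, T(n) = O(log n).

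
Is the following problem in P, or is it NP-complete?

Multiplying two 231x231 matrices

This problem is in P: the schoolbook algorithm runs in O(n^3).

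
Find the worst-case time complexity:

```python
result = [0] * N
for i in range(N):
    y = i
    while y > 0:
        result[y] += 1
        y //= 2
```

Time complexity: O(n log n).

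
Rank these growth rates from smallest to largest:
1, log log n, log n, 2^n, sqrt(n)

Ordered by growth rate: 1 < log log n < log n < sqrt(n) < 2^n.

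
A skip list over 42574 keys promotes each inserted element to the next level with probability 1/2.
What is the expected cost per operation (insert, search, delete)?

Expected number of levels is O(log_2(42574)) = O(log n). A search visits O(1) expected nodes per level over O(log n) levels. Insert/delete are a search plus O(1) pointer updates per level. Expected O(log n) per operation.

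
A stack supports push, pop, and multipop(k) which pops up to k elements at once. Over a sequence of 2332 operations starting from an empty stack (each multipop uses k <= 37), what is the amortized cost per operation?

Each element is pushed exactly once and popped at most once (whether by pop or as part of a multipop). So the total number of individual pops over the whole sequence is at most the number of pushes, which is at most 2332. Total work <= 2 * 2332, hence O(1) amortized per operation.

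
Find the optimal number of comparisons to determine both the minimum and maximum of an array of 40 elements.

Naive approach: 78 comparisons (39 for max + 39 for min).
Optimal: Compare elements in pairs first (floor(n/2) = 20 comparisons), then find max among winners and min among losers (19 comparisons each).
Total: ceil(3n/2) - 2 = 58 comparisons. An adversary argument shows this is also a lower bound.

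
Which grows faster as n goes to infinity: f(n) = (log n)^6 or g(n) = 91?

f(n) = (log n)^6 grows faster: any unbounded function dominates a constant.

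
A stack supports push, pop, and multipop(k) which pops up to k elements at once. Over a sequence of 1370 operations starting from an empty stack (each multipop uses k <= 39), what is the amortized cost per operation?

Each element is pushed exactly once and popped at most once (whether by pop or as part of a multipop). So the total number of individual pops over the whole sequence is at most the number of pushes, which is at most 1370. Total work <= 2 * 1370, hence O(1) amortized per operation.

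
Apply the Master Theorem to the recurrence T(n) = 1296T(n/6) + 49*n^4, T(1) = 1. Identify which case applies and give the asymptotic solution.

a=1296, b=6, f(n)=49*n^4.
log_6(1296) = 4, so n^(log_b(a)) = n^4.
f(n) = Theta(n^4), so Case 2 applies.
T(n) = Theta(n^4 log n).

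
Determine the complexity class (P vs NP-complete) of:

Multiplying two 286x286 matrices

This problem is in P: the schoolbook algorithm runs in O(n^3).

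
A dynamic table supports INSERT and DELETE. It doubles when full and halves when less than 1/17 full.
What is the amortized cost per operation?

Using potential function Phi = |2*num_items - table_size| when load > 1/2, and Phi = table_size/2 - num_items otherwise. The gap of 1/17 vs 1/2 for shrinking prevents thrashing. Both insert and delete have O(1) amortized cost.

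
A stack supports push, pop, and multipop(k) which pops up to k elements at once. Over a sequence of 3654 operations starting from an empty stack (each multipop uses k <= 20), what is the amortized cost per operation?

Each element is pushed exactly once and popped at most once (whether by pop or as part of a multipop). So the total number of individual pops over the whole sequence is at most the number of pushes, which is at most 3654. Total work <= 2 * 3654, hence O(1) amortized per operation.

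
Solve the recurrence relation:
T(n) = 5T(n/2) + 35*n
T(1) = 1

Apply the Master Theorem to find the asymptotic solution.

a=5, b=2, f(n)=35*n. log_2(5) = 2.322. Case 1 of Master Theorem: T(n) = O(n^2.322).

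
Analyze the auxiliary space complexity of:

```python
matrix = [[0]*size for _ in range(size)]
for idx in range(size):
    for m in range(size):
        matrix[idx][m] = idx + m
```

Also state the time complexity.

Space complexity: O(n^2).
A 2D structure of size n x n is allocated.
Time complexity: O(n^2).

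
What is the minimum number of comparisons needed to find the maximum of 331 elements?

Finding the maximum requires 330 comparisons. Each comparison eliminates exactly one candidate. With 331 candidates, we need 330 eliminations.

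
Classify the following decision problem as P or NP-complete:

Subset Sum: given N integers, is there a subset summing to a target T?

This problem is NP-complete: one of Karp's 21 NP-complete problems.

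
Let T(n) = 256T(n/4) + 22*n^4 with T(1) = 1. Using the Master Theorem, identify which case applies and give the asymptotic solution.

a=256, b=4, f(n)=22*n^4.
log_4(256) = 4, so n^(log_b(a)) = n^4.
f(n) = Theta(n^4), so Case 2 applies.
T(n) = Theta(n^4 log n).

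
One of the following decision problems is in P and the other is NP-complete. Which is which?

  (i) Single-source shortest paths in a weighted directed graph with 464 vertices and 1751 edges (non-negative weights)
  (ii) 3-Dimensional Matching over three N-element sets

(i) is P: Dijkstra's algorithm runs in O((V+E) log V).
(ii) is NP-complete: one of Karp's 21 NP-complete problems.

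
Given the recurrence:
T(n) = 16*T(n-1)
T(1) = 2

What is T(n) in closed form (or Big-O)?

Each step multiplies by 16. T(n) = T(1)*16^(n-1) = 2*16^(n-1).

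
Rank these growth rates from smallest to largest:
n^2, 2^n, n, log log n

Ordered by growth rate: log log n < n < n^2 < 2^n.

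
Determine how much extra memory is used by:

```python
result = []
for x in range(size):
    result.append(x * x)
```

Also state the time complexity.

Space complexity: O(n).
Auxiliary storage grows linearly with the input size n in the worst case.
Time complexity: O(n).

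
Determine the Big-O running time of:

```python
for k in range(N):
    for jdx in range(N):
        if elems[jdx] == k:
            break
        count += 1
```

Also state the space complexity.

Time complexity: O(n^2).
Space complexity: O(1).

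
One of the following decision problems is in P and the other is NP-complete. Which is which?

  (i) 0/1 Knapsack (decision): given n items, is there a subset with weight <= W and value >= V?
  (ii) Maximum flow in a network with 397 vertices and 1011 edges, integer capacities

(i) is NP-complete: reduces from Subset Sum.
(ii) is P: Edmonds-Karp / push-relabel run in polynomial time.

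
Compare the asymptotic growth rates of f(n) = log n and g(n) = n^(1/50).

g(n) = n^(1/50) grows faster: any positive power of n dominates log n.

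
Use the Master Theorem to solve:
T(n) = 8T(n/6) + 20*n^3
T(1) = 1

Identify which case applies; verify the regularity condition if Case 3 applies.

a=8, b=6, f(n)=20*n^3.
log_6(8) = 1.161 < 3.
f(n) = Omega(n^(1.161+epsilon)) for some epsilon > 0, so Case 3 is the candidate.
Regularity: a*f(n/b) = 8*20*(n/6)^3 = (8/216)*20*n^3 <= c*f(n) with c = 8/216 < 1. Satisfied.
Case 3: T(n) = Theta(n^3).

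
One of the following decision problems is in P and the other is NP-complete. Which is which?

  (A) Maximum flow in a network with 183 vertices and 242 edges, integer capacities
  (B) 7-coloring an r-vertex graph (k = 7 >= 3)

(A) is P: Edmonds-Karp / push-relabel run in polynomial time.
(B) is NP-complete: graph k-coloring for k>=3 is NP-complete by reduction from 3-SAT.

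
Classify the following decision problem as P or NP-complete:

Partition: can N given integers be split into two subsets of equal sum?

This problem is NP-complete: Subset Sum reduces to it (one of Karp's 21 NP-complete problems).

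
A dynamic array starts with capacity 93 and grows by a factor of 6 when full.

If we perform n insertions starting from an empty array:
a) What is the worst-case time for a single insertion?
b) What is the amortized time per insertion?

(a) Worst-case single insertion: O(n) -- when the array is full at capacity c, the resize copies all c elements, and c can be Theta(n).
(b) Resizes happen at sizes 93, 558, 3348, ... Total copy cost for n insertions: 93 + 558 + ... = O(n) (geometric series with ratio 1/6). Amortized cost per insertion: O(n)/n = O(1).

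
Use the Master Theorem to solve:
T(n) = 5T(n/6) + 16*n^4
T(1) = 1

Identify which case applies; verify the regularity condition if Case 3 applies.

a=5, b=6, f(n)=16*n^4.
log_6(5) = 0.8982 < 4.
f(n) = Omega(n^(0.8982+epsilon)) for some epsilon > 0, so Case 3 is the candidate.
Regularity: a*f(n/b) = 5*16*(n/6)^4 = (5/1296)*16*n^4 <= c*f(n) with c = 5/1296 < 1. Satisfied.
Case 3: T(n) = Theta(n^4).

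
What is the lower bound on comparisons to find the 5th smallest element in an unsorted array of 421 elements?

Finding the 5th smallest of 421 elements requires Omega(n) comparisons. Every element must participate in at least one comparison; otherwise it could be the 5th smallest.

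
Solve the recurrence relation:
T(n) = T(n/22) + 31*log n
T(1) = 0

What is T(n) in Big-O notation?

Each of the log_22(n) levels adds O(log n). T(n) = O(log^2 n).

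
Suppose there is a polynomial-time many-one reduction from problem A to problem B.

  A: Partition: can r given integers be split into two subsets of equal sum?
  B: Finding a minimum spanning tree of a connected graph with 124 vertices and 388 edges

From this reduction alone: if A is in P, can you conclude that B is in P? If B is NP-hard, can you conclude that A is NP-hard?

A poly-time reduction A <=_p B transfers tractability DOWN (B easy => A easy) and hardness UP (A hard => B hard), not the reverse.
From A in P, the reduction alone does NOT give B in P: any problem in P trivially reduces to SAT, yet SAT is not known to be in P.
From B NP-hard, the reduction alone does NOT give A NP-hard: again, easy problems reduce to hard ones.
(Here in fact A is NP-complete and B is in P, so no such reduction is known -- its existence would imply P = NP; the analysis concerns only what the assumed reduction would or would not let you conclude.)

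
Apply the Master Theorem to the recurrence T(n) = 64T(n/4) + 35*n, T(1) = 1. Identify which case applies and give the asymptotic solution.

a=64, b=4, f(n)=35*n.
log_4(64) = 3 > 1.
Since f(n) = O(n^1) is polynomially smaller than n^3, Case 1 applies.
T(n) = Theta(n^3).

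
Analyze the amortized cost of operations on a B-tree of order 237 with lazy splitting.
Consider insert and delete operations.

In a B-tree of order 237, a node splits when it has 237 keys. With lazy splitting, we use potential Phi = number of full nodes + number of near-empty nodes. Each split costs O(1) but reduces potential. Between splits, at least 118 insertions must occur in that node. Amortized structural cost is O(1) per operation, plus O(log_237 n) traversal.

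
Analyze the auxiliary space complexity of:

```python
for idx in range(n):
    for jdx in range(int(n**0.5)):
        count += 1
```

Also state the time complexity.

Space complexity: O(1).
Only a constant amount of auxiliary storage is used; nothing grows with n.
Time complexity: O(n * sqrt(n)).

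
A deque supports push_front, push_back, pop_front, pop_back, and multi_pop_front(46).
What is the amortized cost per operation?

Assign 2 credits to each push operation. A pop uses 1 saved credit. multi_pop_front(46) uses up to 46 saved credits from previous pushes. Credits never go negative. Amortized cost is O(1).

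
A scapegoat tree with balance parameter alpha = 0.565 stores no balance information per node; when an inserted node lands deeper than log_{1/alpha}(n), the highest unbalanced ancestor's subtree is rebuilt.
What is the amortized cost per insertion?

Search/insert path is O(log n). A rebuild of a subtree of size s costs O(s), but with alpha = 0.565 at least Omega(s) insertions must have occurred in that subtree since its last rebuild. Charging O(1) of the rebuild to each such insertion gives O(log n) amortized.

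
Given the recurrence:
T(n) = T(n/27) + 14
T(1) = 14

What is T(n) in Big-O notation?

Each step divides n by 27 and adds 14. After log_27(n) steps, T(n) = O(log n).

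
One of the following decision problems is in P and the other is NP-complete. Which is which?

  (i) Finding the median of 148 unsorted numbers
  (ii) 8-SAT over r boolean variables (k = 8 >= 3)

(i) is P: linear-time selection (median-of-medians) runs in O(n).
(ii) is NP-complete: 3-SAT is NP-complete (Cook-Levin); k-SAT for k>=3 reduces from 3-SAT.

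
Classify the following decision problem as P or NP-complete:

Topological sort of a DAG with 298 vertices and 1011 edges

This problem is in P: DFS-based topological sort runs in O(V+E).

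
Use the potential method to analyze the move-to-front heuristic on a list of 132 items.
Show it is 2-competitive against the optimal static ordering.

Let Phi = number of inversions between the MTF list and the optimal static list (0 <= Phi <= C(132,2)). Accessing an element at MTF position k and optimal position j: the move-to-front destroys all k-1 inversions in front of it that are not in front in optimal (>= k-j of them) and creates at most j-1 new ones. Amortized cost <= k + (j-1) - (k-j) = 2j - 1 <= 2 * optimal cost.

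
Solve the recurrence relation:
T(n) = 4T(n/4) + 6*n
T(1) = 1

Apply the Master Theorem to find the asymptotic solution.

a=4, b=4, f(n)=6*n. log_4(4) = 1. Case 2: T(n) = O(n log n).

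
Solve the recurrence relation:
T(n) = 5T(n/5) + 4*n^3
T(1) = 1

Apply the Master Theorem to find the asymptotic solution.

a=5, b=5, f(n)=4*n^3. log_5(5) = 1 < 3. Case 3: T(n) = O(n^3).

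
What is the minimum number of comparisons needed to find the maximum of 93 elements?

Finding the maximum requires 92 comparisons. Each comparison eliminates exactly one candidate. With 93 candidates, we need 92 eliminations.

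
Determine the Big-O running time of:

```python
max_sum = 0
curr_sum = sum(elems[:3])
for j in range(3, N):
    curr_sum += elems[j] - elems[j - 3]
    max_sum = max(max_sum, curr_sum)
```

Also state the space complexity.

Time complexity: O(n).
Space complexity: O(1).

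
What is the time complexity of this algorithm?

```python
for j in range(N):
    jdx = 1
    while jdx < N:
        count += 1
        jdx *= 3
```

Time complexity: O(n log n).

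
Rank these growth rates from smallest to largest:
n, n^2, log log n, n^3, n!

Ordered by growth rate: log log n < n < n^2 < n^3 < n!.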